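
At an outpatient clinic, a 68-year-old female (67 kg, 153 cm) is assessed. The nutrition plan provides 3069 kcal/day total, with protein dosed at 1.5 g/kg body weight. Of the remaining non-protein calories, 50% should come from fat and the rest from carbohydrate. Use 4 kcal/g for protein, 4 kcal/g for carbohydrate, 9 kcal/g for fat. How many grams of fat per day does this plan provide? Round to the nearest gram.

148 g/day

Protein = 1.5 × 67 = 100.5 g → 100.5 × 4 = 402 kcal.
Non-protein calories = 3069 − 402 = 2667 kcal.
Fat: 50% × 2667 = 1333.5 kcal; carbohydrate: 1333.5 kcal.
Fat: 1333.5 kcal ÷ 9 kcal/g = 148.1667 g.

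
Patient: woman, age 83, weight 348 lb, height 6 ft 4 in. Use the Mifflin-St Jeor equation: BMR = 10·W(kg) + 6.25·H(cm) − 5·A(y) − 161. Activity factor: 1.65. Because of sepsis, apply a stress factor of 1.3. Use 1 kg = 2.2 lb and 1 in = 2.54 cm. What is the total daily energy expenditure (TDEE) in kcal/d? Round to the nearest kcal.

Convert to metric: weight = 348 ÷ 2.2 = 158.1818 kg; height = (6×12 + 4) × 2.54 = 76 × 2.54 = 193.04 cm.
Mifflin-St Jeor (female): BMR = 10(158.1818) + 6.25(193.04) − 5(83) − 161 = 1581.8182 + 1206.5 − 415 − 161 = 2212.3182 kcal/day.
TEE = BMR × activity factor = 2212.3182 × 1.65 = 3650.325 kcal/day.
Apply stress factor: 3650.325 × 1.3 = 4745.4225 kcal/day.

4745 kcal/d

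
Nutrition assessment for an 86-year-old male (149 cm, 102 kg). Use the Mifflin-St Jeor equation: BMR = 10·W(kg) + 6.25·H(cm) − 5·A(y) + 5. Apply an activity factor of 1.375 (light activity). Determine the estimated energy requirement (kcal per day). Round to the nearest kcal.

2099 kcal per day

Mifflin-St Jeor (male): BMR = 10(102) + 6.25(149) − 5(86) + 5 = 1020 + 931.25 − 430 + 5 = 1526.25 kcal/day.
TEE = BMR × activity factor = 1526.25 × 1.375 = 2098.5938 kcal/day.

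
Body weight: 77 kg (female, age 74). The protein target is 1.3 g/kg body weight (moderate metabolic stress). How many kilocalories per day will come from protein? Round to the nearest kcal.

400 kcal/day

Protein = 1.3 g/kg × 77 kg = 100.1 g/day.
Protein energy = 100.1 g × 4 kcal/g = 400.4 kcal/day.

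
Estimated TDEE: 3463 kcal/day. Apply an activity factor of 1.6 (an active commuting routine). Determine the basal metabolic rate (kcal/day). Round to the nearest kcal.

BMR = TEE ÷ activity factor = 3463 ÷ 1.6 = 2164.375 kcal/day.

2164 kcal/day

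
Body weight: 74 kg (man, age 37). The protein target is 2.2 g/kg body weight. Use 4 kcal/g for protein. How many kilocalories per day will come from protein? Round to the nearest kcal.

Protein = 2.2 g/kg × 74 kg = 162.8 g/day.
Protein energy = 162.8 g × 4 kcal/g = 651.2 kcal/day.

651 kcal/day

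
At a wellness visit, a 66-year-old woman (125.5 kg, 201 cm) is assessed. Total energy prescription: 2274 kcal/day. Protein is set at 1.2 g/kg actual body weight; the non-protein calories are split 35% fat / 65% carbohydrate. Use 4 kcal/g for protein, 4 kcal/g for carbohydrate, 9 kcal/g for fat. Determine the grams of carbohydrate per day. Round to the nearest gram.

272 g/day

Protein = 1.2 × 125.5 = 150.6 g → 150.6 × 4 = 602.4 kcal.
Non-protein calories = 2274 − 602.4 = 1671.6 kcal.
Fat: 35% × 1671.6 = 585.06 kcal; carbohydrate: 1086.54 kcal.
Carbohydrate: 1086.54 kcal ÷ 4 kcal/g = 271.635 g.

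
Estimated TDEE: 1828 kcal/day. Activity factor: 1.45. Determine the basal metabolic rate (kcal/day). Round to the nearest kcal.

1261 kcal/day

BMR = TEE ÷ activity factor = 1828 ÷ 1.45 = 1260.6897 kcal/day.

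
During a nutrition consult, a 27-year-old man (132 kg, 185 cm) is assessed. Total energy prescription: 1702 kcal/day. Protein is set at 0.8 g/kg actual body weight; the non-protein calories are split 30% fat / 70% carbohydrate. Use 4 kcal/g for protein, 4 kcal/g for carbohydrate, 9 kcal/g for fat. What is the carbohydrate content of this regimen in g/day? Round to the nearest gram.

Protein = 0.8 × 132 = 105.6 g → 105.6 × 4 = 422.4 kcal.
Non-protein calories = 1702 − 422.4 = 1279.6 kcal.
Fat: 30% × 1279.6 = 383.88 kcal; carbohydrate: 895.72 kcal.
Carbohydrate: 895.72 kcal ÷ 4 kcal/g = 223.93 g.

224 g/day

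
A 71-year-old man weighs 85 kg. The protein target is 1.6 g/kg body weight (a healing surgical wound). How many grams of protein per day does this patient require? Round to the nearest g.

136 g/day

Protein = 1.6 g/kg × 85 kg = 136 g/day.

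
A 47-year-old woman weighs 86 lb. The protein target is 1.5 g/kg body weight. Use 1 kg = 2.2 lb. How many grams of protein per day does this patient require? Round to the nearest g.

59 g/day

Weight in kg = 86 ÷ 2.2 = 39.0909 kg.
Protein = 1.5 g/kg × 39.0909 kg = 58.6364 g/day.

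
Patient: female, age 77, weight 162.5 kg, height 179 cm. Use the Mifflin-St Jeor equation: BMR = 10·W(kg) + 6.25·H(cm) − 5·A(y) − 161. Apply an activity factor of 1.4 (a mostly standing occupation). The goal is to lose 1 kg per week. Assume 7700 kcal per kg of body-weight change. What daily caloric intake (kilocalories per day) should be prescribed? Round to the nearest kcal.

1977 kilocalories per day

Mifflin-St Jeor (female): BMR = 10(162.5) + 6.25(179) − 5(77) − 161 = 1625 + 1118.75 − 385 − 161 = 2197.75 kcal/day.
TEE = 2197.75 × 1.4 = 3076.85 kcal/day.
Required daily deficit = 1 × 7700 ÷ 7 = 1100 kcal/day.
Target intake = 3076.85 − 1100 = 1976.85 kcal/day.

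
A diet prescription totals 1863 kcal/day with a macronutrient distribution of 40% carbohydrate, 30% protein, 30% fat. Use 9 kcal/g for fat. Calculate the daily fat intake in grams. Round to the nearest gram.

62 g/day

Fat energy = 30% × 1863 = 558.9 kcal.
At 9 kcal/g: 558.9 ÷ 9 = 62.1 g.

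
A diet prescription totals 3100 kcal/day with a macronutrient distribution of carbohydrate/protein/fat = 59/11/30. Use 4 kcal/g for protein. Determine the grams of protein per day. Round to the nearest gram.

85 g/day

Protein energy = 11% × 3100 = 341 kcal.
At 4 kcal/g: 341 ÷ 4 = 85.25 g.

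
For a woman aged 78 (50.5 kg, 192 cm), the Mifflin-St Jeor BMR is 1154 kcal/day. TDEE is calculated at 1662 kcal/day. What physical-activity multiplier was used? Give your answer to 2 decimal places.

1.44

Activity factor = TEE ÷ BMR = 1662 ÷ 1154 = 1.44.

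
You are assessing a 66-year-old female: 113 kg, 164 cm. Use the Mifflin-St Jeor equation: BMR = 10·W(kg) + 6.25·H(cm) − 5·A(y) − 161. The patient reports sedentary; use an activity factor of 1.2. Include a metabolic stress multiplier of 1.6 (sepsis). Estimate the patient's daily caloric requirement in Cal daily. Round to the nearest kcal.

3195 Cal daily

Mifflin-St Jeor (female): BMR = 10(113) + 6.25(164) − 5(66) − 161 = 1130 + 1025 − 330 − 161 = 1664 kcal/day.
TEE = BMR × activity factor = 1664 × 1.2 = 1996.8 kcal/day.
Apply stress factor: 1996.8 × 1.6 = 3194.88 kcal/day.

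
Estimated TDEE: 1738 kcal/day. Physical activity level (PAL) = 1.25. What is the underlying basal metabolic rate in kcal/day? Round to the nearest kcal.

1390 kcal/day

BMR = TEE ÷ activity factor = 1738 ÷ 1.25 = 1390.4 kcal/day.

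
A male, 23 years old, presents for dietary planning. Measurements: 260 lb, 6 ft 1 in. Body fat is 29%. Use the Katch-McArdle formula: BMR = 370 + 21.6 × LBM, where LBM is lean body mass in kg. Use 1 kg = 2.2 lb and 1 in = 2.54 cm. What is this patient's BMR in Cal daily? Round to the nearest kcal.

2182 Cal daily

Convert to metric: weight = 260 ÷ 2.2 = 118.1818 kg; height = (6×12 + 1) × 2.54 = 73 × 2.54 = 185.42 cm.
LBM = 118.1818 × (1 − 0.29) = 83.9091 kg. Katch-McArdle: BMR = 370 + 21.6 × 83.9091 = 2182.4364 kcal/day.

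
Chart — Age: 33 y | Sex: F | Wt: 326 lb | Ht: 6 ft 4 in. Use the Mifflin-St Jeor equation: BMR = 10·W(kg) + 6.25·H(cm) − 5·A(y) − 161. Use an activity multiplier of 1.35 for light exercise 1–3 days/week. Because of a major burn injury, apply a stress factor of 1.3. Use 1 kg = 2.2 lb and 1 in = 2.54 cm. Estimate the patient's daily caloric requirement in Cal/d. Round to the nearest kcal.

Convert to metric: weight = 326 ÷ 2.2 = 148.1818 kg; height = (6×12 + 4) × 2.54 = 76 × 2.54 = 193.04 cm.
Mifflin-St Jeor (female): BMR = 10(148.1818) + 6.25(193.04) − 5(33) − 161 = 1481.8182 + 1206.5 − 165 − 161 = 2362.3182 kcal/day.
TEE = BMR × activity factor = 2362.3182 × 1.35 = 3189.1295 kcal/day.
Apply stress factor: 3189.1295 × 1.3 = 4145.8684 kcal/day.

4146 Cal/d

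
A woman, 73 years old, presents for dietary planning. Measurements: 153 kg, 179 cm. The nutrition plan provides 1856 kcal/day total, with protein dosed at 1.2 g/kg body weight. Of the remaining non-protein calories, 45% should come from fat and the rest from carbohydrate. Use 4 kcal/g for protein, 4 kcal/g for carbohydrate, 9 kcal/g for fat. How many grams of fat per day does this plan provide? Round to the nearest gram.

56 g/day

Protein = 1.2 × 153 = 183.6 g → 183.6 × 4 = 734.4 kcal.
Non-protein calories = 1856 − 734.4 = 1121.6 kcal.
Fat: 45% × 1121.6 = 504.72 kcal; carbohydrate: 616.88 kcal.
Fat: 504.72 kcal ÷ 9 kcal/g = 56.08 g.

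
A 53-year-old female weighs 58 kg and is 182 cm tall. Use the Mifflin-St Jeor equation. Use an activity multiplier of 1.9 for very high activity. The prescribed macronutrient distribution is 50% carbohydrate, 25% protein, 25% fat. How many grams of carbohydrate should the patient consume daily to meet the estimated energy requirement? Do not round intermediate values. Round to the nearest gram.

Mifflin-St Jeor (female): BMR = 10(58) + 6.25(182) − 5(53) − 161 = 580 + 1137.5 − 265 − 161 = 1291.5 kcal/day.
TEE = 1291.5 × 1.9 = 2453.85 kcal/day.
Carbohydrate energy = 50% × 2453.85 = 1226.925 kcal.
Carbohydrate = 1226.925 ÷ 4 kcal/g = 306.7313 g.

307 g/day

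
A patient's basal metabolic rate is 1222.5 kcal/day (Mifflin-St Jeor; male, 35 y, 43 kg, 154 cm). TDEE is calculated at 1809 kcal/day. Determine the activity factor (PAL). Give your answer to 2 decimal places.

1.48

Activity factor = TEE ÷ BMR = 1809 ÷ 1222.5 = 1.48.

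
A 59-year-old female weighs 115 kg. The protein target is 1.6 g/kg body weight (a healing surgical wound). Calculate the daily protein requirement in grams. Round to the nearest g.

184 g/day

Protein = 1.6 g/kg × 115 kg = 184 g/day.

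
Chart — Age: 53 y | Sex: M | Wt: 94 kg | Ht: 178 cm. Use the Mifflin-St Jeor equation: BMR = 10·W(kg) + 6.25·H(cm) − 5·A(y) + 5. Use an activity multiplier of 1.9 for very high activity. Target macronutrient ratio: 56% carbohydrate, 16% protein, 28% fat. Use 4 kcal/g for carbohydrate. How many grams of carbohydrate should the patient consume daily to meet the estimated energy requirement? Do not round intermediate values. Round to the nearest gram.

477 g/day

Mifflin-St Jeor (male): BMR = 10(94) + 6.25(178) − 5(53) + 5 = 940 + 1112.5 − 265 + 5 = 1792.5 kcal/day.
TEE = 1792.5 × 1.9 = 3405.75 kcal/day.
Carbohydrate energy = 56% × 3405.75 = 1907.22 kcal.
Carbohydrate = 1907.22 ÷ 4 kcal/g = 476.805 g.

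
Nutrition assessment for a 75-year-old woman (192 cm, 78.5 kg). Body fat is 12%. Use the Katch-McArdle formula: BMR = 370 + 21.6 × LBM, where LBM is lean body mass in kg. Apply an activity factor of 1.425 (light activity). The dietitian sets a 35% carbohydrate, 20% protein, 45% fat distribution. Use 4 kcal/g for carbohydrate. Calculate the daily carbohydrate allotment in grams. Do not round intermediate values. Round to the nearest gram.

LBM = 78.5 × (1 − 0.12) = 69.08 kg. Katch-McArdle: BMR = 370 + 21.6 × 69.08 = 1862.128 kcal/day.
TEE = 1862.128 × 1.425 = 2653.5324 kcal/day.
Carbohydrate energy = 35% × 2653.5324 = 928.7363 kcal.
Carbohydrate = 928.7363 ÷ 4 kcal/g = 232.1841 g.

232 g/day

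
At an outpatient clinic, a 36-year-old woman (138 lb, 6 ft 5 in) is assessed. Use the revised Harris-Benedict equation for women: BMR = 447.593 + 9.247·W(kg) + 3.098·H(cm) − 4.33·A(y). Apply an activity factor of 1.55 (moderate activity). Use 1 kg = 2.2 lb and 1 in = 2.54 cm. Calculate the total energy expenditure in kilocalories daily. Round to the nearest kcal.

Convert to metric: weight = 138 ÷ 2.2 = 62.7273 kg; height = (6×12 + 5) × 2.54 = 77 × 2.54 = 195.58 cm.
Harris-Benedict: BMR = 447.593 + 9.247(62.7273) + 3.098(195.58) − 4.33(36) = 1477.6589 kcal/day.
TEE = BMR × activity factor = 1477.6589 × 1.55 = 2290.3713 kcal/day.

2290 kilocalories daily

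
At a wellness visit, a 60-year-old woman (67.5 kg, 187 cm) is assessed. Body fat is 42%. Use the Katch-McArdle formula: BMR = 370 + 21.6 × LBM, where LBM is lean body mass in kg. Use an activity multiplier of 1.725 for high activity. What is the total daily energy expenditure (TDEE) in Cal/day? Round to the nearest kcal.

2097 Cal/day

LBM = 67.5 × (1 − 0.42) = 39.15 kg. Katch-McArdle: BMR = 370 + 21.6 × 39.15 = 1215.64 kcal/day.
TEE = BMR × activity factor = 1215.64 × 1.725 = 2096.979 kcal/day.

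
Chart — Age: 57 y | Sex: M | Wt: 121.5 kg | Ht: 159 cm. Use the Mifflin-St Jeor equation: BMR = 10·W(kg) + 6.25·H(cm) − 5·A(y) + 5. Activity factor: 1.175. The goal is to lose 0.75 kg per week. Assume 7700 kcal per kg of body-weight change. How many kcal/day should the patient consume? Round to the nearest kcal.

Mifflin-St Jeor (male): BMR = 10(121.5) + 6.25(159) − 5(57) + 5 = 1215 + 993.75 − 285 + 5 = 1928.75 kcal/day.
TEE = 1928.75 × 1.175 = 2266.2813 kcal/day.
Required daily deficit = 0.75 × 7700 ÷ 7 = 825 kcal/day.
Target intake = 2266.2813 − 825 = 1441.2813 kcal/day.

1441 kcal/day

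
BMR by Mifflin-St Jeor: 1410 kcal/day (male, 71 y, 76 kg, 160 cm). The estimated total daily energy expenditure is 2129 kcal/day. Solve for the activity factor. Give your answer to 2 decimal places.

1.51

Activity factor = TEE ÷ BMR = 2129 ÷ 1410 = 1.51.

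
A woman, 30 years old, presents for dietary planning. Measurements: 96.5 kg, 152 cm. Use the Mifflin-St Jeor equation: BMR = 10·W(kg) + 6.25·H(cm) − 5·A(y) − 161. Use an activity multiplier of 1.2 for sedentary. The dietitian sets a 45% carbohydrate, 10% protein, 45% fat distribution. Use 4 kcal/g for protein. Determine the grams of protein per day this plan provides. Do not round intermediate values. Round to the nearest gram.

48 g/day

Mifflin-St Jeor (female): BMR = 10(96.5) + 6.25(152) − 5(30) − 161 = 965 + 950 − 150 − 161 = 1604 kcal/day.
TEE = 1604 × 1.2 = 1924.8 kcal/day.
Protein energy = 10% × 1924.8 = 192.48 kcal.
Protein = 192.48 ÷ 4 kcal/g = 48.12 g.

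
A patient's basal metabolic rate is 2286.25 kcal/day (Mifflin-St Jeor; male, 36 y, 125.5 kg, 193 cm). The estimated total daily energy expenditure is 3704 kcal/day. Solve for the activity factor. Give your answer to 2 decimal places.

Activity factor = TEE ÷ BMR = 3704 ÷ 2286.25 = 1.62.

1.62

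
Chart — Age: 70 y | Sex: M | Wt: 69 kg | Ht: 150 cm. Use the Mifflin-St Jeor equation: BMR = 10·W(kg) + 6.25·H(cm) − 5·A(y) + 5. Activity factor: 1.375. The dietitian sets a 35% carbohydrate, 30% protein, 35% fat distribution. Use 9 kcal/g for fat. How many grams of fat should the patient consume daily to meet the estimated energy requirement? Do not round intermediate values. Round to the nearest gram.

69 g/day

Mifflin-St Jeor (male): BMR = 10(69) + 6.25(150) − 5(70) + 5 = 690 + 937.5 − 350 + 5 = 1282.5 kcal/day.
TEE = 1282.5 × 1.375 = 1763.4375 kcal/day.
Fat energy = 35% × 1763.4375 = 617.2031 kcal.
Fat = 617.2031 ÷ 9 kcal/g = 68.5781 g.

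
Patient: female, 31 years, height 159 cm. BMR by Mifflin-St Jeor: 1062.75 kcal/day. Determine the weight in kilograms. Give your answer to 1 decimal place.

1062.75 = 10·W + 6.25(159) − 5(31) − 161
10·W = 1062.75 − 677.75 = 385, so W = 38.5 kg.

38.5 kg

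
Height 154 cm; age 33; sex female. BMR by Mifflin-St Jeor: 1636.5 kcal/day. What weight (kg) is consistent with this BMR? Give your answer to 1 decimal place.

100.0 kg

1636.5 = 10·W + 6.25(154) − 5(33) − 161
10·W = 1636.5 − 636.5 = 1000, so W = 100 kg.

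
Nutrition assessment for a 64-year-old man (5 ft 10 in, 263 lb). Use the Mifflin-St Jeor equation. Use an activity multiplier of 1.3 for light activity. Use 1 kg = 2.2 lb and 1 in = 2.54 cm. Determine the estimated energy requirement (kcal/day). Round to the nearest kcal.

Convert to metric: weight = 263 ÷ 2.2 = 119.5455 kg; height = (5×12 + 10) × 2.54 = 70 × 2.54 = 177.8 cm.
Mifflin-St Jeor (male): BMR = 10(119.5455) + 6.25(177.8) − 5(64) + 5 = 1195.4545 + 1111.25 − 320 + 5 = 1991.7045 kcal/day.
TEE = BMR × activity factor = 1991.7045 × 1.3 = 2589.2159 kcal/day.

2589 kcal/day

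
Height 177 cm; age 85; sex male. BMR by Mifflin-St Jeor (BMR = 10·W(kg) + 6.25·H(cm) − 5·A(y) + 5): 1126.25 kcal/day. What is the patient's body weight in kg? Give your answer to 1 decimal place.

1126.25 = 10·W + 6.25(177) − 5(85) + 5
10·W = 1126.25 − 686.25 = 440, so W = 44 kg.

44.0 kg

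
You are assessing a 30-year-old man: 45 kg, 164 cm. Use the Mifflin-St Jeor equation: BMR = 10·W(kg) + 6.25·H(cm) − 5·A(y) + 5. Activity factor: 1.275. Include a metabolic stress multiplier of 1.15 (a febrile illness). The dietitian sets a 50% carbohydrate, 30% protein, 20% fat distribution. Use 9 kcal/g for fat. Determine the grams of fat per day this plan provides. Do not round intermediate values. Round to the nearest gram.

Mifflin-St Jeor (male): BMR = 10(45) + 6.25(164) − 5(30) + 5 = 450 + 1025 − 150 + 5 = 1330 kcal/day.
TEE = 1330 × 1.275 = 1695.75 kcal/day.
With stress factor 1.15: 1695.75 × 1.15 = 1950.1125 kcal/day.
Fat energy = 20% × 1950.1125 = 390.0225 kcal.
Fat = 390.0225 ÷ 9 kcal/g = 43.3358 g.

43 g/day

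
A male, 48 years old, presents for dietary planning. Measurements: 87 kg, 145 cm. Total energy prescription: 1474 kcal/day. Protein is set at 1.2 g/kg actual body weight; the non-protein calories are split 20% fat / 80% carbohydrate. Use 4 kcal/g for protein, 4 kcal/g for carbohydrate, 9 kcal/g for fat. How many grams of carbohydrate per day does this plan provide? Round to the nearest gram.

211 g/day

Protein = 1.2 × 87 = 104.4 g → 104.4 × 4 = 417.6 kcal.
Non-protein calories = 1474 − 417.6 = 1056.4 kcal.
Fat: 20% × 1056.4 = 211.28 kcal; carbohydrate: 845.12 kcal.
Carbohydrate: 845.12 kcal ÷ 4 kcal/g = 211.28 g.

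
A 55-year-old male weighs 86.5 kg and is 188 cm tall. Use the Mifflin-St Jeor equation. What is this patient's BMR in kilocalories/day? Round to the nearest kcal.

Mifflin-St Jeor (male): BMR = 10(86.5) + 6.25(188) − 5(55) + 5 = 865 + 1175 − 275 + 5 = 1770 kcal/day.

1770 kilocalories/day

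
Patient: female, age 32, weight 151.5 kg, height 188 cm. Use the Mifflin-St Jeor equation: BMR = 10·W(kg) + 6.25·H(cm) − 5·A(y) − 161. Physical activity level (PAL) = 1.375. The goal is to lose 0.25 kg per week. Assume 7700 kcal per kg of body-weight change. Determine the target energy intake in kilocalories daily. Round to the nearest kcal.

Mifflin-St Jeor (female): BMR = 10(151.5) + 6.25(188) − 5(32) − 161 = 1515 + 1175 − 160 − 161 = 2369 kcal/day.
TEE = 2369 × 1.375 = 3257.375 kcal/day.
Required daily deficit = 0.25 × 7700 ÷ 7 = 275 kcal/day.
Target intake = 3257.375 − 275 = 2982.375 kcal/day.

2982 kilocalories daily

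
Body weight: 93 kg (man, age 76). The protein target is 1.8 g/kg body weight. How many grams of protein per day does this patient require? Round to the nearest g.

Protein = 1.8 g/kg × 93 kg = 167.4 g/day.

167 g/day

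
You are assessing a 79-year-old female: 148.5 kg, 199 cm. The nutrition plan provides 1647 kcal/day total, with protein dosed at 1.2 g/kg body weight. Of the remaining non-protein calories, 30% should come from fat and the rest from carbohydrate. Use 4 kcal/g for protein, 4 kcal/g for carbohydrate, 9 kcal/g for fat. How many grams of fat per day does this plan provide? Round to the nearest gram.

31 g/day

Protein = 1.2 × 148.5 = 178.2 g → 178.2 × 4 = 712.8 kcal.
Non-protein calories = 1647 − 712.8 = 934.2 kcal.
Fat: 30% × 934.2 = 280.26 kcal; carbohydrate: 653.94 kcal.
Fat: 280.26 kcal ÷ 9 kcal/g = 31.14 g.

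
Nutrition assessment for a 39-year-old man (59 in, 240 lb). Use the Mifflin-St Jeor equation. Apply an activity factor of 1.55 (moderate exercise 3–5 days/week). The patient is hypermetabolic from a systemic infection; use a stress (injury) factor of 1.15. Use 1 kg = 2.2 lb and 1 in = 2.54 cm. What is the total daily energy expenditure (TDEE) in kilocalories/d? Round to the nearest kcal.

Convert to metric: weight = 240 ÷ 2.2 = 109.0909 kg; height = 59 × 2.54 = 149.86 cm.
Mifflin-St Jeor (male): BMR = 10(109.0909) + 6.25(149.86) − 5(39) + 5 = 1090.9091 + 936.625 − 195 + 5 = 1837.5341 kcal/day.
TEE = BMR × activity factor = 1837.5341 × 1.55 = 2848.1778 kcal/day.
Apply stress factor: 2848.1778 × 1.15 = 3275.4045 kcal/day.

3275 kilocalories/d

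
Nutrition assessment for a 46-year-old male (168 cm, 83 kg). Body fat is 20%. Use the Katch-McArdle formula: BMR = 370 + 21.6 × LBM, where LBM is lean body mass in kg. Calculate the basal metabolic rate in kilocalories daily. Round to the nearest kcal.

LBM = 83 × (1 − 0.2) = 66.4 kg. Katch-McArdle: BMR = 370 + 21.6 × 66.4 = 1804.24 kcal/day.

1804 kilocalories daily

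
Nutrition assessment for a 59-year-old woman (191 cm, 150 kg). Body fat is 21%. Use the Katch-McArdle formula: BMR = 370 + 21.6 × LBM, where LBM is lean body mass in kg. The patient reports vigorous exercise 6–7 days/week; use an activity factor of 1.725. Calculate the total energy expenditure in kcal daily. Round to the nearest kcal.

5054 kcal daily

LBM = 150 × (1 − 0.21) = 118.5 kg. Katch-McArdle: BMR = 370 + 21.6 × 118.5 = 2929.6 kcal/day.
TEE = BMR × activity factor = 2929.6 × 1.725 = 5053.56 kcal/day.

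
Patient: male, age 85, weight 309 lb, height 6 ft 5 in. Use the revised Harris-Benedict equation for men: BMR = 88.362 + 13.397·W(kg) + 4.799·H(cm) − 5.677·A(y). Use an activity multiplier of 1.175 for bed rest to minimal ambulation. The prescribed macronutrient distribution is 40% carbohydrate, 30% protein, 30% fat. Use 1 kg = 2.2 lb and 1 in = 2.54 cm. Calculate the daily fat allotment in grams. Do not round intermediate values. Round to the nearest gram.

95 g/day

Convert to metric: weight = 309 ÷ 2.2 = 140.4545 kg; height = (6×12 + 5) × 2.54 = 77 × 2.54 = 195.58 cm.
Harris-Benedict: BMR = 88.362 + 13.397(140.4545) + 4.799(195.58) − 5.677(85) = 2426.075 kcal/day.
TEE = 2426.075 × 1.175 = 2850.6381 kcal/day.
Fat energy = 30% × 2850.6381 = 855.1914 kcal.
Fat = 855.1914 ÷ 9 kcal/g = 95.0213 g.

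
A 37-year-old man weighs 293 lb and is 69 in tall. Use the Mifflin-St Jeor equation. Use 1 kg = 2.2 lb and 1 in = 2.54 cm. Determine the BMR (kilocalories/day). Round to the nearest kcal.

Convert to metric: weight = 293 ÷ 2.2 = 133.1818 kg; height = 69 × 2.54 = 175.26 cm.
Mifflin-St Jeor (male): BMR = 10(133.1818) + 6.25(175.26) − 5(37) + 5 = 1331.8182 + 1095.375 − 185 + 5 = 2247.1932 kcal/day.

2247 kilocalories/day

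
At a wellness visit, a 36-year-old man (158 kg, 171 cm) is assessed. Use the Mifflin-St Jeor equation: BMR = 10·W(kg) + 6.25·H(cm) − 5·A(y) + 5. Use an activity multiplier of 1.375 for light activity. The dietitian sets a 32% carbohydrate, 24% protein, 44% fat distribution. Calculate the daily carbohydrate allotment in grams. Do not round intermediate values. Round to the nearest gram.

Mifflin-St Jeor (male): BMR = 10(158) + 6.25(171) − 5(36) + 5 = 1580 + 1068.75 − 180 + 5 = 2473.75 kcal/day.
TEE = 2473.75 × 1.375 = 3401.4063 kcal/day.
Carbohydrate energy = 32% × 3401.4063 = 1088.45 kcal.
Carbohydrate = 1088.45 ÷ 4 kcal/g = 272.1125 g.

272 g/day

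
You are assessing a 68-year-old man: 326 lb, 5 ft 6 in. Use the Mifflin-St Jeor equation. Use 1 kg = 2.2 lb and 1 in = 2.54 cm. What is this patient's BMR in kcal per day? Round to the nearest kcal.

Convert to metric: weight = 326 ÷ 2.2 = 148.1818 kg; height = (5×12 + 6) × 2.54 = 66 × 2.54 = 167.64 cm.
Mifflin-St Jeor (male): BMR = 10(148.1818) + 6.25(167.64) − 5(68) + 5 = 1481.8182 + 1047.75 − 340 + 5 = 2194.5682 kcal/day.

2195 kcal per day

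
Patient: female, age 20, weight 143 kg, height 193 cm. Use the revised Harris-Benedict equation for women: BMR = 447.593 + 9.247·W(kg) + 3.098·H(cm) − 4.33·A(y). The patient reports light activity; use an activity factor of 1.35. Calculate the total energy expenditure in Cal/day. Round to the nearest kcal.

Harris-Benedict: BMR = 447.593 + 9.247(143) + 3.098(193) − 4.33(20) = 2281.228 kcal/day.
TEE = BMR × activity factor = 2281.228 × 1.35 = 3079.6578 kcal/day.

3080 Cal/day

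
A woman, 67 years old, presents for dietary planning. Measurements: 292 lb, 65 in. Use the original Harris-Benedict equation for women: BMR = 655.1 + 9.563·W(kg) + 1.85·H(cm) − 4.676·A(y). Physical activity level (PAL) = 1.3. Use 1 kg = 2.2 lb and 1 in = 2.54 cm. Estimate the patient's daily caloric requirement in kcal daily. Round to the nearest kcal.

Convert to metric: weight = 292 ÷ 2.2 = 132.7273 kg; height = 65 × 2.54 = 165.1 cm.
Harris-Benedict: BMR = 655.1 + 9.563(132.7273) + 1.85(165.1) − 4.676(67) = 1916.5139 kcal/day.
TEE = BMR × activity factor = 1916.5139 × 1.3 = 2491.4681 kcal/day.

2491 kcal daily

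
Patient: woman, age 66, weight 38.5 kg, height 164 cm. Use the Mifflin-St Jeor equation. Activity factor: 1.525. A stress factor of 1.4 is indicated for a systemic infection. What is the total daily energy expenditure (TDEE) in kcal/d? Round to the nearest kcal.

1962 kcal/d

Mifflin-St Jeor (female): BMR = 10(38.5) + 6.25(164) − 5(66) − 161 = 385 + 1025 − 330 − 161 = 919 kcal/day.
TEE = BMR × activity factor = 919 × 1.525 = 1401.475 kcal/day.
Apply stress factor: 1401.475 × 1.4 = 1962.065 kcal/day.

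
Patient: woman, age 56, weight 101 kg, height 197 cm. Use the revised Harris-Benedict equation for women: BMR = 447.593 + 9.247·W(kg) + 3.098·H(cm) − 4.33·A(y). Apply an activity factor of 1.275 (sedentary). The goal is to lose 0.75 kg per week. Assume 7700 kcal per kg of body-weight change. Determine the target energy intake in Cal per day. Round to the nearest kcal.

Harris-Benedict: BMR = 447.593 + 9.247(101) + 3.098(197) − 4.33(56) = 1749.366 kcal/day.
TEE = 1749.366 × 1.275 = 2230.4417 kcal/day.
Required daily deficit = 0.75 × 7700 ÷ 7 = 825 kcal/day.
Target intake = 2230.4417 − 825 = 1405.4417 kcal/day.

1405 Cal per day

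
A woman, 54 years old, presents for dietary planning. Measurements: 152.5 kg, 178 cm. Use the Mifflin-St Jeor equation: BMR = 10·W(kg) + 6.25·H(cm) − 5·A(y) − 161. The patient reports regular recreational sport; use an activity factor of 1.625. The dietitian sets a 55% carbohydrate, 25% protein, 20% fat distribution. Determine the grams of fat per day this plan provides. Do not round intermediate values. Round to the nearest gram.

80 g/day

Mifflin-St Jeor (female): BMR = 10(152.5) + 6.25(178) − 5(54) − 161 = 1525 + 1112.5 − 270 − 161 = 2206.5 kcal/day.
TEE = 2206.5 × 1.625 = 3585.5625 kcal/day.
Fat energy = 20% × 3585.5625 = 717.1125 kcal.
Fat = 717.1125 ÷ 9 kcal/g = 79.6792 g.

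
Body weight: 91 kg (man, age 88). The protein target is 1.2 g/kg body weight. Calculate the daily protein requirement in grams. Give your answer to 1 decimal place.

Protein = 1.2 g/kg × 91 kg = 109.2 g/day.

109.2 g/day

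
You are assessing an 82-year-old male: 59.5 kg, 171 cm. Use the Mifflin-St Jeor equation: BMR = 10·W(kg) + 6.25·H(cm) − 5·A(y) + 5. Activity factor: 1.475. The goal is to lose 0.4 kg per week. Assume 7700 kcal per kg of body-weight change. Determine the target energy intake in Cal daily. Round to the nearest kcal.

Mifflin-St Jeor (male): BMR = 10(59.5) + 6.25(171) − 5(82) + 5 = 595 + 1068.75 − 410 + 5 = 1258.75 kcal/day.
TEE = 1258.75 × 1.475 = 1856.6563 kcal/day.
Required daily deficit = 0.4 × 7700 ÷ 7 = 440 kcal/day.
Target intake = 1856.6563 − 440 = 1416.6563 kcal/day.

1417 Cal daily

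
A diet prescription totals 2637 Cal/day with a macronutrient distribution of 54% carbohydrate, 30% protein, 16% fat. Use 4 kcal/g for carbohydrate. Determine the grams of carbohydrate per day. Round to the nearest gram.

356 g/day

Carbohydrate energy = 54% × 2637 = 1423.98 kcal.
At 4 kcal/g: 1423.98 ÷ 4 = 355.995 g.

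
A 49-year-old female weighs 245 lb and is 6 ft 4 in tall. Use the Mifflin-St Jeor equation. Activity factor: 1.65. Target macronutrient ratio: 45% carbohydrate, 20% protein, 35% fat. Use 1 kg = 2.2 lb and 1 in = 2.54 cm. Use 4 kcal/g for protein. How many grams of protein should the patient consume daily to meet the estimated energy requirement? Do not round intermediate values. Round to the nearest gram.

Convert to metric: weight = 245 ÷ 2.2 = 111.3636 kg; height = (6×12 + 4) × 2.54 = 76 × 2.54 = 193.04 cm.
Mifflin-St Jeor (female): BMR = 10(111.3636) + 6.25(193.04) − 5(49) − 161 = 1113.6364 + 1206.5 − 245 − 161 = 1914.1364 kcal/day.
TEE = 1914.1364 × 1.65 = 3158.325 kcal/day.
Protein energy = 20% × 3158.325 = 631.665 kcal.
Protein = 631.665 ÷ 4 kcal/g = 157.9163 g.

158 g/day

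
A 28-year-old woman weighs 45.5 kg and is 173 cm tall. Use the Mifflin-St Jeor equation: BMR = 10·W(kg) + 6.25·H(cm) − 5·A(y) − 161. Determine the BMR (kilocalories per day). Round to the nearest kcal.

Mifflin-St Jeor (female): BMR = 10(45.5) + 6.25(173) − 5(28) − 161 = 455 + 1081.25 − 140 − 161 = 1235.25 kcal/day.

1235 kilocalories per day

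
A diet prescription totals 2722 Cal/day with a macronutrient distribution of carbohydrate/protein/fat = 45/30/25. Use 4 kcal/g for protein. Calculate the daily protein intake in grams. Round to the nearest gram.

204 g/day

Protein energy = 30% × 2722 = 816.6 kcal.
At 4 kcal/g: 816.6 ÷ 4 = 204.15 g.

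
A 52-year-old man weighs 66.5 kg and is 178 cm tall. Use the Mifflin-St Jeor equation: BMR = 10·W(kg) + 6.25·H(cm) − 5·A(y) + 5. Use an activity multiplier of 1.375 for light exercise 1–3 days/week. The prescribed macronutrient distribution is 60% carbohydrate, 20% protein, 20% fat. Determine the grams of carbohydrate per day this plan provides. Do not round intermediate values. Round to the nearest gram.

314 g/day

Mifflin-St Jeor (male): BMR = 10(66.5) + 6.25(178) − 5(52) + 5 = 665 + 1112.5 − 260 + 5 = 1522.5 kcal/day.
TEE = 1522.5 × 1.375 = 2093.4375 kcal/day.
Carbohydrate energy = 60% × 2093.4375 = 1256.0625 kcal.
Carbohydrate = 1256.0625 ÷ 4 kcal/g = 314.0156 g.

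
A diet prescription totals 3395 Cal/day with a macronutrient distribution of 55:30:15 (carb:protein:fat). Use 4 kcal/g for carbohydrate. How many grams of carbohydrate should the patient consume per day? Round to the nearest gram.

467 g/day

Carbohydrate energy = 55% × 3395 = 1867.25 kcal.
At 4 kcal/g: 1867.25 ÷ 4 = 466.8125 g.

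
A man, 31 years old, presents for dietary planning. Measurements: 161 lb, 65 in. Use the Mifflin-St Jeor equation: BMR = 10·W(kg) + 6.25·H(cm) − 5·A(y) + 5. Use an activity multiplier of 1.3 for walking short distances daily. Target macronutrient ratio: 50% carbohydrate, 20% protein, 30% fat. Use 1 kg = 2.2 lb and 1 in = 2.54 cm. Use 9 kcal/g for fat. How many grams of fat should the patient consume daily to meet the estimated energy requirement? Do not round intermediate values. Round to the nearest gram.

70 g/day

Convert to metric: weight = 161 ÷ 2.2 = 73.1818 kg; height = 65 × 2.54 = 165.1 cm.
Mifflin-St Jeor (male): BMR = 10(73.1818) + 6.25(165.1) − 5(31) + 5 = 731.8182 + 1031.875 − 155 + 5 = 1613.6932 kcal/day.
TEE = 1613.6932 × 1.3 = 2097.8011 kcal/day.
Fat energy = 30% × 2097.8011 = 629.3403 kcal.
Fat = 629.3403 ÷ 9 kcal/g = 69.9267 g.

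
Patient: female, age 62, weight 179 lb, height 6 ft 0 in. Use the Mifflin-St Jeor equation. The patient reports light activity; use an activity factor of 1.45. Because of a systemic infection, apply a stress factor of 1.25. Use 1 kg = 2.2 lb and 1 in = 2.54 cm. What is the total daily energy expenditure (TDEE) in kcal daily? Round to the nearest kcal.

2693 kcal daily

Convert to metric: weight = 179 ÷ 2.2 = 81.3636 kg; height = (6×12 + 0) × 2.54 = 72 × 2.54 = 182.88 cm.
Mifflin-St Jeor (female): BMR = 10(81.3636) + 6.25(182.88) − 5(62) − 161 = 813.6364 + 1143 − 310 − 161 = 1485.6364 kcal/day.
TEE = BMR × activity factor = 1485.6364 × 1.45 = 2154.1727 kcal/day.
Apply stress factor: 2154.1727 × 1.25 = 2692.7159 kcal/day.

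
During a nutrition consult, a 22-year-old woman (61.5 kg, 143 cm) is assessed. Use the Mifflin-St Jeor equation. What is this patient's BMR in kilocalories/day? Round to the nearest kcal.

1238 kilocalories/day

Mifflin-St Jeor (female): BMR = 10(61.5) + 6.25(143) − 5(22) − 161 = 615 + 893.75 − 110 − 161 = 1237.75 kcal/day.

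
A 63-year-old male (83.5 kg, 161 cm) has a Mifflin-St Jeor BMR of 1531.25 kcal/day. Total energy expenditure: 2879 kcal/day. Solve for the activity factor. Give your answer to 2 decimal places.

1.88

Activity factor = TEE ÷ BMR = 2879 ÷ 1531.25 = 1.88.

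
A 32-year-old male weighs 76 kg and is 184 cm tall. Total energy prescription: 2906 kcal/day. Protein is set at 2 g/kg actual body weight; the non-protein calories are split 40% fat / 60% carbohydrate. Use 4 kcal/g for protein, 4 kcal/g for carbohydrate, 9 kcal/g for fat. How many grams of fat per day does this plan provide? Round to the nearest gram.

Protein = 2 × 76 = 152 g → 152 × 4 = 608 kcal.
Non-protein calories = 2906 − 608 = 2298 kcal.
Fat: 40% × 2298 = 919.2 kcal; carbohydrate: 1378.8 kcal.
Fat: 919.2 kcal ÷ 9 kcal/g = 102.1333 g.

102 g/day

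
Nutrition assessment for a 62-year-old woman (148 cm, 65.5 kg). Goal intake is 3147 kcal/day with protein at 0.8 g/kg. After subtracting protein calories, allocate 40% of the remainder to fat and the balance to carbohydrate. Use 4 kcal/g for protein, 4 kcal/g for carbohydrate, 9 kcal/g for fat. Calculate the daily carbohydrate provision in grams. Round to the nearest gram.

441 g/day

Protein = 0.8 × 65.5 = 52.4 g → 52.4 × 4 = 209.6 kcal.
Non-protein calories = 3147 − 209.6 = 2937.4 kcal.
Fat: 40% × 2937.4 = 1174.96 kcal; carbohydrate: 1762.44 kcal.
Carbohydrate: 1762.44 kcal ÷ 4 kcal/g = 440.61 g.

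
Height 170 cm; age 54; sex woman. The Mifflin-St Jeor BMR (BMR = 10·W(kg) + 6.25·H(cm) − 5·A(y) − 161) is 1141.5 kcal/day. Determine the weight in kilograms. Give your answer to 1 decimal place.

1141.5 = 10·W + 6.25(170) − 5(54) − 161
10·W = 1141.5 − 631.5 = 510, so W = 51 kg.

51.0 kg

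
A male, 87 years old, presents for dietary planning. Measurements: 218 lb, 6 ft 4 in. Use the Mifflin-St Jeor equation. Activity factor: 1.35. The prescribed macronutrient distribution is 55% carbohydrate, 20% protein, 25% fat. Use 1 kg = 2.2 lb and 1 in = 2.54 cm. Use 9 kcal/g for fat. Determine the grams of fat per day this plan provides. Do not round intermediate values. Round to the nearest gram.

66 g/day

Convert to metric: weight = 218 ÷ 2.2 = 99.0909 kg; height = (6×12 + 4) × 2.54 = 76 × 2.54 = 193.04 cm.
Mifflin-St Jeor (male): BMR = 10(99.0909) + 6.25(193.04) − 5(87) + 5 = 990.9091 + 1206.5 − 435 + 5 = 1767.4091 kcal/day.
TEE = 1767.4091 × 1.35 = 2386.0023 kcal/day.
Fat energy = 25% × 2386.0023 = 596.5006 kcal.
Fat = 596.5006 ÷ 9 kcal/g = 66.2778 g.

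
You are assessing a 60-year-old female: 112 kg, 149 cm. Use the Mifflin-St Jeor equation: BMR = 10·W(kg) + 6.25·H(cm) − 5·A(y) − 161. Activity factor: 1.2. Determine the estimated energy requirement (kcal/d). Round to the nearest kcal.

1908 kcal/d

Mifflin-St Jeor (female): BMR = 10(112) + 6.25(149) − 5(60) − 161 = 1120 + 931.25 − 300 − 161 = 1590.25 kcal/day.
TEE = BMR × activity factor = 1590.25 × 1.2 = 1908.3 kcal/day.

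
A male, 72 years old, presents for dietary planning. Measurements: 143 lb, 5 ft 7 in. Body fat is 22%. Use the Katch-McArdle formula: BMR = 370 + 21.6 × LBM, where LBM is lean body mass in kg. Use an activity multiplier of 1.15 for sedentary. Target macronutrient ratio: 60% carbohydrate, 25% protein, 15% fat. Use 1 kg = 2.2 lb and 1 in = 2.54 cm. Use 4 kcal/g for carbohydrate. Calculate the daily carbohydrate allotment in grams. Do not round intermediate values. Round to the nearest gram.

Convert to metric: weight = 143 ÷ 2.2 = 65 kg; height = (5×12 + 7) × 2.54 = 67 × 2.54 = 170.18 cm.
LBM = 65 × (1 − 0.22) = 50.7 kg. Katch-McArdle: BMR = 370 + 21.6 × 50.7 = 1465.12 kcal/day.
TEE = 1465.12 × 1.15 = 1684.888 kcal/day.
Carbohydrate energy = 60% × 1684.888 = 1010.9328 kcal.
Carbohydrate = 1010.9328 ÷ 4 kcal/g = 252.7332 g.

253 g/day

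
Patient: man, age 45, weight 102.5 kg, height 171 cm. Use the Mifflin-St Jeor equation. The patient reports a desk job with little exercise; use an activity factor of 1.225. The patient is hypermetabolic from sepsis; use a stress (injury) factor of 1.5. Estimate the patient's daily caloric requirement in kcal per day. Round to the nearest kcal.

Mifflin-St Jeor (male): BMR = 10(102.5) + 6.25(171) − 5(45) + 5 = 1025 + 1068.75 − 225 + 5 = 1873.75 kcal/day.
TEE = BMR × activity factor = 1873.75 × 1.225 = 2295.3438 kcal/day.
Apply stress factor: 2295.3438 × 1.5 = 3443.0156 kcal/day.

3443 kcal per day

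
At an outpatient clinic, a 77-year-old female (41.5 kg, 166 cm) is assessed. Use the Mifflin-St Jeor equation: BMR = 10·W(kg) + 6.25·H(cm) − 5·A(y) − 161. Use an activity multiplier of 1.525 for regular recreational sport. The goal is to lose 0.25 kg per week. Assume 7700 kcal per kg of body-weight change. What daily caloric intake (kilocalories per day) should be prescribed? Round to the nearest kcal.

Mifflin-St Jeor (female): BMR = 10(41.5) + 6.25(166) − 5(77) − 161 = 415 + 1037.5 − 385 − 161 = 906.5 kcal/day.
TEE = 906.5 × 1.525 = 1382.4125 kcal/day.
Required daily deficit = 0.25 × 7700 ÷ 7 = 275 kcal/day.
Target intake = 1382.4125 − 275 = 1107.4125 kcal/day.

1107 kilocalories per day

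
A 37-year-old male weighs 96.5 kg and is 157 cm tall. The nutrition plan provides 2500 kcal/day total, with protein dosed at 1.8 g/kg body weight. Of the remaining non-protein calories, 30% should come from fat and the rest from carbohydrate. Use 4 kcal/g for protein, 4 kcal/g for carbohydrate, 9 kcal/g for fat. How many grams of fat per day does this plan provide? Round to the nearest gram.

60 g/day

Protein = 1.8 × 96.5 = 173.7 g → 173.7 × 4 = 694.8 kcal.
Non-protein calories = 2500 − 694.8 = 1805.2 kcal.
Fat: 30% × 1805.2 = 541.56 kcal; carbohydrate: 1263.64 kcal.
Fat: 541.56 kcal ÷ 9 kcal/g = 60.1733 g.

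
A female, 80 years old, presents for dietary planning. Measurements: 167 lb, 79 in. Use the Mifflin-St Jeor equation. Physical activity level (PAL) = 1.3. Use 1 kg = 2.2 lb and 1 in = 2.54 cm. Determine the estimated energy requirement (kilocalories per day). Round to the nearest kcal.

Convert to metric: weight = 167 ÷ 2.2 = 75.9091 kg; height = 79 × 2.54 = 200.66 cm.
Mifflin-St Jeor (female): BMR = 10(75.9091) + 6.25(200.66) − 5(80) − 161 = 759.0909 + 1254.125 − 400 − 161 = 1452.2159 kcal/day.
TEE = BMR × activity factor = 1452.2159 × 1.3 = 1887.8807 kcal/day.

1888 kilocalories per day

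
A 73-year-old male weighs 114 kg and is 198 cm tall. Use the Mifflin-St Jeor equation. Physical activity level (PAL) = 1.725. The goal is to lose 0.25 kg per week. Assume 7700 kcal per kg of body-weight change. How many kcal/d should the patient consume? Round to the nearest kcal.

Mifflin-St Jeor (male): BMR = 10(114) + 6.25(198) − 5(73) + 5 = 1140 + 1237.5 − 365 + 5 = 2017.5 kcal/day.
TEE = 2017.5 × 1.725 = 3480.1875 kcal/day.
Required daily deficit = 0.25 × 7700 ÷ 7 = 275 kcal/day.
Target intake = 3480.1875 − 275 = 3205.1875 kcal/day.

3205 kcal/d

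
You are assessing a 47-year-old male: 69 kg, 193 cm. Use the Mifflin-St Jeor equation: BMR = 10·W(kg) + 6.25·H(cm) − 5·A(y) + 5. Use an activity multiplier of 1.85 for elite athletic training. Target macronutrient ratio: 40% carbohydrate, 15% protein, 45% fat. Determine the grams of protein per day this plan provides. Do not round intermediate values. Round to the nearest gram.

116 g/day

Mifflin-St Jeor (male): BMR = 10(69) + 6.25(193) − 5(47) + 5 = 690 + 1206.25 − 235 + 5 = 1666.25 kcal/day.
TEE = 1666.25 × 1.85 = 3082.5625 kcal/day.
Protein energy = 15% × 3082.5625 = 462.3844 kcal.
Protein = 462.3844 ÷ 4 kcal/g = 115.5961 g.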